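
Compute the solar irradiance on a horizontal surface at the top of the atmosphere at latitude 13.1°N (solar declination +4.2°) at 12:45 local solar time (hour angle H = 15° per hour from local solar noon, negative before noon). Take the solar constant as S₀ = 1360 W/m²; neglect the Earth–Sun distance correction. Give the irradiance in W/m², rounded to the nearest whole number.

Hour angle H = 15° × (12.75 − 12) = 11.25°.
cos θ_z = sin(13.1°) sin(4.2°) + cos(13.1°) cos(4.2°) cos(11.25°) = 0.0166 + 0.9527 = 0.9693.
Top-of-atmosphere irradiance = S₀ cos θ_z = 1360 × 0.9693 = 1318.25 W/m².

1318 W/m²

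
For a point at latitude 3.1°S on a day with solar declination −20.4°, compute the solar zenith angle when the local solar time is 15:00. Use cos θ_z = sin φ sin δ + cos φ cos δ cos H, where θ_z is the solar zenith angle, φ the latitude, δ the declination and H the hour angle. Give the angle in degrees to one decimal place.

Hour angle H = 15° × (15 − 12) = 45.00°.
cos θ_z = sin φ sin δ + cos φ cos δ cos H = (-0.0541)(-0.3486) + (0.9985)(0.9373)(0.7071) = 0.6806.
θ_z = arccos(0.6806) = 47.11°.

47.1°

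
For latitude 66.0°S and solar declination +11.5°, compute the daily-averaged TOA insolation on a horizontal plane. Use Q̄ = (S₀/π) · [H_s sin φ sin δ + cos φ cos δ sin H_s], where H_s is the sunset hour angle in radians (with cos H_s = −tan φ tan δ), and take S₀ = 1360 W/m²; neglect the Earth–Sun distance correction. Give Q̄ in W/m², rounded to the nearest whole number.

67 W/m²

cos H_s = −tan(-66.0°) · tan(11.5°) = 0.4570, so H_s = arccos(0.4570) = 62.81°. In radians, H_s = 1.0962.
H_s sin φ sin δ = 1.0962 × -0.9135 × 0.1994 = -0.1997.
cos φ cos δ sin H_s = 0.4067 × 0.9799 × 0.8895 = 0.3545.
Q̄ = (1360/π) × (-0.1997 + 0.3545) = 432.90 × 0.1548 = 67.01 W/m².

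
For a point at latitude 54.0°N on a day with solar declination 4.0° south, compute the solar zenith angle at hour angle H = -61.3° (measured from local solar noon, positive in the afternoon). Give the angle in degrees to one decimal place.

77.0°

With φ = 54.0°, δ = -4.0°, H = -61.30°: sin φ sin δ = -0.0564, cos φ cos δ cos H = 0.2816, so cos θ_z = 0.2252.
θ_z = arccos(0.2252) = 76.99°.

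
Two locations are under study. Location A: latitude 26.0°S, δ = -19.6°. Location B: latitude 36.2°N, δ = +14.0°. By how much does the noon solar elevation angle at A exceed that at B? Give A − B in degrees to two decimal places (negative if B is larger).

+15.80°

A: 90° − |-26.0 − (-19.6)| = 83.60°.
B: 90° − |36.2 − (14.0)| = 67.80°.
A − B = 83.60 − 67.80 = 15.80°.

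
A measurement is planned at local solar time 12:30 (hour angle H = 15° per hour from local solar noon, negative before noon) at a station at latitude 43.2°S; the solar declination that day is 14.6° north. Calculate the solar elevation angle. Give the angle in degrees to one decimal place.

Hour angle H = 15° × (12.5 − 12) = 7.50°.
cos θ_z = sin(-43.2°) sin(14.6°) + cos(-43.2°) cos(14.6°) cos(7.50°) = -0.1726 + 0.6994 = 0.5268.
θ_z = arccos(0.5268) = 58.21°, so the elevation is 90° − 58.21° = 31.79°.

31.8°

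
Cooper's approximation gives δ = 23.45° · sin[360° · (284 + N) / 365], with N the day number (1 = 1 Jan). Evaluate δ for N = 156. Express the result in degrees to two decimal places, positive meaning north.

360 × (284 + 156) / 365 = 433.973°; sin(433.973°) = 0.9611.
δ = 23.45 × 0.9611 = 22.538° ≈ +22.54°.

+22.54°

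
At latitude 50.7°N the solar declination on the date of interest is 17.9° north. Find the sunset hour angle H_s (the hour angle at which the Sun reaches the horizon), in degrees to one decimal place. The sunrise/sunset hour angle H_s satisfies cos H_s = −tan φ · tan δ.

−tan φ tan δ = −(1.2218)(0.3230) = -0.3946; H_s = arccos(-0.3946) = 113.24°.

113.2°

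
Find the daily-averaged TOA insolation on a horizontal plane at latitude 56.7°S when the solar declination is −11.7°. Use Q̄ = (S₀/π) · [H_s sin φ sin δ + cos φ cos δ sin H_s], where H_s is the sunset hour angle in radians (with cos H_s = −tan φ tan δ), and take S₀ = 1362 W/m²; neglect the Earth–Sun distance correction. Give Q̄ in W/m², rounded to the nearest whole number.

360 W/m²

cos H_s = −tan(-56.7°) · tan(-11.7°) = -0.3153, so H_s = arccos(-0.3153) = 108.38°. In radians, H_s = 1.8916.
H_s sin φ sin δ = 1.8916 × -0.8358 × -0.2028 = 0.3206.
cos φ cos δ sin H_s = 0.5490 × 0.9792 × 0.9490 = 0.5102.
Q̄ = (1362/π) × (0.3206 + 0.5102) = 433.54 × 0.8308 = 360.19 W/m².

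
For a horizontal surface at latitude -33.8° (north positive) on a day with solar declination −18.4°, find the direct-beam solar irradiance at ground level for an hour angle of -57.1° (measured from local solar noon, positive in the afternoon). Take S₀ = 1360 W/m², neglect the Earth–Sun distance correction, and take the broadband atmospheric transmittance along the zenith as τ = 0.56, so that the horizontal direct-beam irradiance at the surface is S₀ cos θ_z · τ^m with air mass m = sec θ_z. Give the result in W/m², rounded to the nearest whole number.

With φ = -33.8°, δ = -18.4°, H = -57.10°: sin φ sin δ = 0.1756, cos φ cos δ cos H = 0.4283, so cos θ_z = 0.6039.
Air mass m = 1/cos θ_z = 1/0.6039 = 1.656; τ^m = 0.56^1.656 = 0.3828.
Surface direct beam = 1360 × 0.6039 × 0.3828 = 314.40 W/m².

314 W/m²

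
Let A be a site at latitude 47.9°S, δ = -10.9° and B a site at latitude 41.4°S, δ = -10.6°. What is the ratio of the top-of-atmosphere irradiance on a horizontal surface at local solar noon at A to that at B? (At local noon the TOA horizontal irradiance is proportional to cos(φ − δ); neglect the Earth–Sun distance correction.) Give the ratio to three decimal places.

0.930

A: cos θ_z = cos(-47.9° − (-10.9°)) = 0.7986.
B: cos θ_z = cos(-41.4° − (-10.6°)) = 0.8590.
Ratio A/B = 0.7986 / 0.8590 = 0.9297.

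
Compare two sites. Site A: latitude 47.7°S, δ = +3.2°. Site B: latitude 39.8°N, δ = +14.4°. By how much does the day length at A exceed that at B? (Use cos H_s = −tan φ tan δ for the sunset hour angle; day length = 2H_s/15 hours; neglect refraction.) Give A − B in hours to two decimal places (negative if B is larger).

A: H_s = arccos(−tan -47.7° · tan 3.2°) = 86.48°, so 2H_s/15 = 11.5307 h.
B: H_s = arccos(−tan 39.8° · tan 14.4°) = 102.35°, so 2H_s/15 = 13.6467 h.
A − B = 11.5307 − 13.6467 = -2.1160 h.

-2.12 h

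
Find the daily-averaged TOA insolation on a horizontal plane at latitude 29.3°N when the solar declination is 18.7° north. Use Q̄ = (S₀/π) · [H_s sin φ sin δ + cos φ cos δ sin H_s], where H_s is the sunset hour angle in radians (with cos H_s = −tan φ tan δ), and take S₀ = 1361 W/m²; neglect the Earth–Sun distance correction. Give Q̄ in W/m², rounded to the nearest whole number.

−tan φ tan δ = −(0.5612)(0.3385) = -0.1900; H_s = arccos(-0.1900) = 100.95°. In radians, H_s = 1.7619.
H_s sin φ sin δ = 1.7619 × 0.4894 × 0.3206 = 0.2764.
cos φ cos δ sin H_s = 0.8721 × 0.9472 × 0.9818 = 0.8110.
Q̄ = (1361/π) × (0.2764 + 0.8110) = 433.22 × 1.0874 = 471.08 W/m².

471 W/m²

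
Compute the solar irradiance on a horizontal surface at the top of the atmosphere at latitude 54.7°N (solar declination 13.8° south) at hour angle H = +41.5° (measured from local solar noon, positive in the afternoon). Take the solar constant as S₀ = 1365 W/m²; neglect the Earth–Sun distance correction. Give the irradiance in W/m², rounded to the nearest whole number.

cos θ_z = sin φ sin δ + cos φ cos δ cos H = (0.8161)(-0.2385) + (0.5779)(0.9711)(0.7490) = 0.2257.
Top-of-atmosphere irradiance = S₀ cos θ_z = 1365 × 0.2257 = 308.08 W/m².

308 W/m²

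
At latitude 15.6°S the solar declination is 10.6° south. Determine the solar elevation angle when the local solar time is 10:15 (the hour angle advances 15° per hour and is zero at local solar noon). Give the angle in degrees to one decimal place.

64.0°

Hour angle H = 15° × (10.25 − 12) = -26.25°.
With φ = -15.6°, δ = -10.6°, H = -26.25°: sin φ sin δ = 0.0495, cos φ cos δ cos H = 0.8491, so cos θ_z = 0.8986.
θ_z = arccos(0.8986) = 26.03°, so the elevation is 90° − 26.03° = 63.97°.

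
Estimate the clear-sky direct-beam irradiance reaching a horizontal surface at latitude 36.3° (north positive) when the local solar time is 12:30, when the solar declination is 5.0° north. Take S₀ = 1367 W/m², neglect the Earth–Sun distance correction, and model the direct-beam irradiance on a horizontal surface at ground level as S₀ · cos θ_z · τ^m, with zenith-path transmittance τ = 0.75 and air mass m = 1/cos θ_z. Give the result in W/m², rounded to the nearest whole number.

825 W/m²

Hour angle H = 15° × (12.5 − 12) = 7.50°.
cos θ_z = sin φ sin δ + cos φ cos δ cos H = (0.5920)(0.0872) + (0.8059)(0.9962)(0.9914) = 0.8476.
Air mass m = 1/cos θ_z = 1/0.8476 = 1.180; τ^m = 0.75^1.180 = 0.7122.
Surface direct beam = 1367 × 0.8476 × 0.7122 = 825.20 W/m².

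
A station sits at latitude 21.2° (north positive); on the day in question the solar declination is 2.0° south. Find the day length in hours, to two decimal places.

11.90 hours

The sunset hour angle satisfies cos H_s = −tan φ tan δ = 0.0135, giving H_s = 89.23°.
Day length = 2 H_s / 15° h⁻¹ = 178.46° / 15 = 11.897 h.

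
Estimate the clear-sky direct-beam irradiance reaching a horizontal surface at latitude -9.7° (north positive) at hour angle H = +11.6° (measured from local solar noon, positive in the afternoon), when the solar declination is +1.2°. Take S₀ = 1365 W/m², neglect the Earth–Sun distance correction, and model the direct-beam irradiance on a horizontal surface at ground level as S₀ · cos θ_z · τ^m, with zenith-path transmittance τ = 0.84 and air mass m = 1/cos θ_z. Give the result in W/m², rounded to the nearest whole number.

1095 W/m²

With φ = -9.7°, δ = 1.2°, H = 11.60°: sin φ sin δ = -0.0035, cos φ cos δ cos H = 0.9654, so cos θ_z = 0.9619.
Air mass m = 1/cos θ_z = 1/0.9619 = 1.040; τ^m = 0.84^1.040 = 0.8342.
Surface direct beam = 1365 × 0.9619 × 0.8342 = 1095.30 W/m².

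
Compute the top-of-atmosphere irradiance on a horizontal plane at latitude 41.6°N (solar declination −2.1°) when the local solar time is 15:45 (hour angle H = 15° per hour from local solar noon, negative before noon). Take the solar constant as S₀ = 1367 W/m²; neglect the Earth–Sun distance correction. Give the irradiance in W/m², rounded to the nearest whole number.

534 W/m²

Hour angle H = 15° × (15.75 − 12) = 56.25°.
cos θ_z = sin φ sin δ + cos φ cos δ cos H = (0.6639)(-0.0366) + (0.7478)(0.9993)(0.5556) = 0.3909.
Top-of-atmosphere irradiance = S₀ cos θ_z = 1367 × 0.3909 = 534.36 W/m².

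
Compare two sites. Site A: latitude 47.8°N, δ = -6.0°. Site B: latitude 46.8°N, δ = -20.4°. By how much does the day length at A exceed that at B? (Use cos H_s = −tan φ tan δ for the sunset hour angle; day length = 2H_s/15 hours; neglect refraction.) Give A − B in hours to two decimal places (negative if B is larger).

+2.22 h

A: H_s = arccos(−tan 47.8° · tan -6.0°) = 83.34°, so 2H_s/15 = 11.1120 h.
B: H_s = arccos(−tan 46.8° · tan -20.4°) = 66.67°, so 2H_s/15 = 8.8893 h.
A − B = 11.1120 − 8.8893 = 2.2227 h.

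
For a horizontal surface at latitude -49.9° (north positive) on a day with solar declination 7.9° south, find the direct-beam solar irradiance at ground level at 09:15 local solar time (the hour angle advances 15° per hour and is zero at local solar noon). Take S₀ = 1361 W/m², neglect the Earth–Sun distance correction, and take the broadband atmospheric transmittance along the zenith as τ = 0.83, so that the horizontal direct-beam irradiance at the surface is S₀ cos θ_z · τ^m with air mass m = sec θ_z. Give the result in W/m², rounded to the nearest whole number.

Hour angle H = 15° × (9.25 − 12) = -41.25°.
cos θ_z = sin φ sin δ + cos φ cos δ cos H = (-0.7649)(-0.1374) + (0.6441)(0.9905)(0.7518) = 0.5847.
Air mass m = 1/cos θ_z = 1/0.5847 = 1.710; τ^m = 0.83^1.710 = 0.7271.
Surface direct beam = 1361 × 0.5847 × 0.7271 = 578.61 W/m².

579 W/m²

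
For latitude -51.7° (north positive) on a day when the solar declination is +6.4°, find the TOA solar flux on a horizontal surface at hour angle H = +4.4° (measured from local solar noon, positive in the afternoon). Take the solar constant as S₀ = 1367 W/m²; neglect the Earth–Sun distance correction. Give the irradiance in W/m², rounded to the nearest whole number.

720 W/m²

cos θ_z = sin(-51.7°) sin(6.4°) + cos(-51.7°) cos(6.4°) cos(4.40°) = -0.0875 + 0.6141 = 0.5266.
Top-of-atmosphere irradiance = S₀ cos θ_z = 1367 × 0.5266 = 719.86 W/m².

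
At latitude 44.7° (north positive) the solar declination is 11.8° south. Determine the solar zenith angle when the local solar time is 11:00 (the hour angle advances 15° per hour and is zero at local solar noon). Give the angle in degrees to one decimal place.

Hour angle H = 15° × (11 − 12) = -15.00°.
cos θ_z = sin φ sin δ + cos φ cos δ cos H = (0.7034)(-0.2045) + (0.7108)(0.9789)(0.9659) = 0.5282.
θ_z = arccos(0.5282) = 58.12°.

58.1°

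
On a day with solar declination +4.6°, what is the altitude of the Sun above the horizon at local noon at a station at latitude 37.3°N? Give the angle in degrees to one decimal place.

57.3°

At local solar noon the hour angle is zero, so the elevation is 90° − |φ − δ| = 90° − |37.3° − (4.6°)| = 90° − 32.7° = 57.3°.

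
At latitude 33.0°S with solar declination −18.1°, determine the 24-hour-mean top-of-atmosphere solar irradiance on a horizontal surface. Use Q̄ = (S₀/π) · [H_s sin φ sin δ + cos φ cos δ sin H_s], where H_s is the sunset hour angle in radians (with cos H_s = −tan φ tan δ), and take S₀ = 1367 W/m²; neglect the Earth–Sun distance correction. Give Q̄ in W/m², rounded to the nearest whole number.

−tan φ tan δ = −(-0.6494)(-0.3269) = -0.2123; H_s = arccos(-0.2123) = 102.26°. In radians, H_s = 1.7848.
H_s sin φ sin δ = 1.7848 × -0.5446 × -0.3107 = 0.3020.
cos φ cos δ sin H_s = 0.8387 × 0.9505 × 0.9772 = 0.7790.
Q̄ = (1367/π) × (0.3020 + 0.7790) = 435.13 × 1.0810 = 470.38 W/m².

470 W/m²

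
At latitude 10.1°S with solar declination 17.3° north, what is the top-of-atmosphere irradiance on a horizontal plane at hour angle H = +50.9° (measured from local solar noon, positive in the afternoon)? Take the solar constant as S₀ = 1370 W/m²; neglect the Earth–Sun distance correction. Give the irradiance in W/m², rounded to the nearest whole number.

cos θ_z = sin(-10.1°) sin(17.3°) + cos(-10.1°) cos(17.3°) cos(50.90°) = -0.0521 + 0.5928 = 0.5407.
Top-of-atmosphere irradiance = S₀ cos θ_z = 1370 × 0.5407 = 740.76 W/m².

741 W/m²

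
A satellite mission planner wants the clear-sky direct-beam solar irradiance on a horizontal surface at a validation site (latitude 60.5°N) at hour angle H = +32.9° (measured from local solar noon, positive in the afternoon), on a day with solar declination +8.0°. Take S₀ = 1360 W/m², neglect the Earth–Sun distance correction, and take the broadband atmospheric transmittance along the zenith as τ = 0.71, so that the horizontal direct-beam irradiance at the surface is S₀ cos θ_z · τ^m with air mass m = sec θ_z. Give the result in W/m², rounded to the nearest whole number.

378 W/m²

cos θ_z = sin(60.5°) sin(8.0°) + cos(60.5°) cos(8.0°) cos(32.90°) = 0.1211 + 0.4094 = 0.5305.
Air mass m = 1/cos θ_z = 1/0.5305 = 1.885; τ^m = 0.71^1.885 = 0.5244.
Surface direct beam = 1360 × 0.5305 × 0.5244 = 378.34 W/m².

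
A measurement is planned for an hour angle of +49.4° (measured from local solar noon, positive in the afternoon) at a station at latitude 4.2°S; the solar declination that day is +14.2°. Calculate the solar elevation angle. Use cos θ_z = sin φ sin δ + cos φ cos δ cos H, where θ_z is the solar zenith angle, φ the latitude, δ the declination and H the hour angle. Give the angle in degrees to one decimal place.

37.7°

cos θ_z = sin φ sin δ + cos φ cos δ cos H = (-0.0732)(0.2453) + (0.9973)(0.9694)(0.6508) = 0.6112.
θ_z = arccos(0.6112) = 52.32°, so the elevation is 90° − 52.32° = 37.68°.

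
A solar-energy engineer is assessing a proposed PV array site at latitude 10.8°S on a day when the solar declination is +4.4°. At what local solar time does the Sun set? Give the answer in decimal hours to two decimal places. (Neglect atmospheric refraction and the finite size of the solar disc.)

17.94 h

cos H_s = −tan(-10.8°) · tan(4.4°) = 0.0147, so H_s = arccos(0.0147) = 89.16°.
Sunset is at 12 + H_s/15 = 12 + 5.944 = 17.944 h local solar time.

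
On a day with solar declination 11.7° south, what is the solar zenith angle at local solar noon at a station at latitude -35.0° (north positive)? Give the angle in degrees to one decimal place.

23.3°

At local solar noon the hour angle is zero, so the zenith angle is |φ − δ| = |-35.0° − (-11.7°)| = 23.3°.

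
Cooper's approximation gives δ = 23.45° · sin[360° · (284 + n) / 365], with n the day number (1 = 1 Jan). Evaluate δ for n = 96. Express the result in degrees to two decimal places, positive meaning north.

360 × (284 + 96) / 365 = 374.795°; sin(374.795°) = 0.2554.
δ = 23.45 × 0.2554 = 5.989° ≈ +5.99°.

+5.99°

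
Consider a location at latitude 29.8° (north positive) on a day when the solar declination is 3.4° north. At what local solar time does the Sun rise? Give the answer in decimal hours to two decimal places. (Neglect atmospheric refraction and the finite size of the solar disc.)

5.87 h

cos H_s = −tan(29.8°) · tan(3.4°) = -0.0340, so H_s = arccos(-0.0340) = 91.95°.
Sunrise is at 12 − H_s/15 = 12 − 6.130 = 5.870 h local solar time.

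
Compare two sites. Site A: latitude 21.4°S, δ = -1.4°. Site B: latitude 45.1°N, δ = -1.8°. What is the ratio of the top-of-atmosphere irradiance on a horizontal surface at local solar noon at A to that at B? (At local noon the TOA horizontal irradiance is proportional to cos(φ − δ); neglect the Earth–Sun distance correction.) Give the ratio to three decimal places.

A: cos θ_z = cos(-21.4° − (-1.4°)) = 0.9397.
B: cos θ_z = cos(45.1° − (-1.8°)) = 0.6833.
Ratio A/B = 0.9397 / 0.6833 = 1.3752.

1.375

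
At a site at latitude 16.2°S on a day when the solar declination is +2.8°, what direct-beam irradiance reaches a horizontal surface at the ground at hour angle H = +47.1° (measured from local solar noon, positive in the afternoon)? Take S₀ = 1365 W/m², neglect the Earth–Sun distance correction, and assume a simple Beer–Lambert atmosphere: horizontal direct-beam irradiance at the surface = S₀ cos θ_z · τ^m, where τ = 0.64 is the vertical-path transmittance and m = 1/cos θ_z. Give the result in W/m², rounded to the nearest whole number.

With φ = -16.2°, δ = 2.8°, H = 47.10°: sin φ sin δ = -0.0136, cos φ cos δ cos H = 0.6529, so cos θ_z = 0.6393.
Air mass m = 1/cos θ_z = 1/0.6393 = 1.564; τ^m = 0.64^1.564 = 0.4976.
Surface direct beam = 1365 × 0.6393 × 0.4976 = 434.23 W/m².

434 W/m²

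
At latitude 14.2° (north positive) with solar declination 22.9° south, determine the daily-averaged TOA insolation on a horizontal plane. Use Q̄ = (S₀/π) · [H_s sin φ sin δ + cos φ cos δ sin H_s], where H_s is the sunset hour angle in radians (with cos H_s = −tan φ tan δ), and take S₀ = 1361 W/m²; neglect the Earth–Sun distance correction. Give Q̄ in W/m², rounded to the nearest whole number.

The sunset hour angle satisfies cos H_s = −tan φ tan δ = 0.1069, giving H_s = 83.86°. In radians, H_s = 1.4636.
H_s sin φ sin δ = 1.4636 × 0.2453 × -0.3891 = -0.1397.
cos φ cos δ sin H_s = 0.9694 × 0.9212 × 0.9943 = 0.8879.
Q̄ = (1361/π) × (-0.1397 + 0.8879) = 433.22 × 0.7482 = 324.14 W/m².

324 W/m²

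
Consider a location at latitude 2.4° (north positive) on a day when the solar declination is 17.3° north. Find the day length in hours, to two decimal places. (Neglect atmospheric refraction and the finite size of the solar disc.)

The sunset hour angle satisfies cos H_s = −tan φ tan δ = -0.0131, giving H_s = 90.75°.
Day length = 2 H_s / 15° h⁻¹ = 181.50° / 15 = 12.100 h.

12.10 hours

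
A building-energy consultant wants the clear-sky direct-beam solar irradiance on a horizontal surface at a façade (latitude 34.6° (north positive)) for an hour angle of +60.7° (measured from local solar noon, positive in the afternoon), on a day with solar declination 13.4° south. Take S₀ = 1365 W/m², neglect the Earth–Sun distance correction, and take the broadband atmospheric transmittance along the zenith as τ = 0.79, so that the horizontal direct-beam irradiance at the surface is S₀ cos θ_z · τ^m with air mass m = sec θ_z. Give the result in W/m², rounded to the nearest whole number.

cos θ_z = sin φ sin δ + cos φ cos δ cos H = (0.5678)(-0.2317) + (0.8231)(0.9728)(0.4894) = 0.2603.
Air mass m = 1/cos θ_z = 1/0.2603 = 3.842; τ^m = 0.79^3.842 = 0.4043.
Surface direct beam = 1365 × 0.2603 × 0.4043 = 143.65 W/m².

144 W/m²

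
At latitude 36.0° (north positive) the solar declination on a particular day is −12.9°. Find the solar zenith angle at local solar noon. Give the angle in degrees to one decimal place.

At local solar noon the hour angle is zero, so the zenith angle is |φ − δ| = |36.0° − (-12.9°)| = 48.9°.

48.9°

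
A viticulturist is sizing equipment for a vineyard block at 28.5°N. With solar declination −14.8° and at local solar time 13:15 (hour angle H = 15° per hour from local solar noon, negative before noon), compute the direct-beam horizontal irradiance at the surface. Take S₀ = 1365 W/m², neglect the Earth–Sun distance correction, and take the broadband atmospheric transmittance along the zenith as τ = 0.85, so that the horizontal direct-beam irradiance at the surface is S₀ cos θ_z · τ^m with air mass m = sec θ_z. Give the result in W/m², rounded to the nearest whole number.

734 W/m²

Hour angle H = 15° × (13.25 − 12) = 18.75°.
cos θ_z = sin(28.5°) sin(-14.8°) + cos(28.5°) cos(-14.8°) cos(18.75°) = -0.1219 + 0.8046 = 0.6827.
Air mass m = 1/cos θ_z = 1/0.6827 = 1.465; τ^m = 0.85^1.465 = 0.7881.
Surface direct beam = 1365 × 0.6827 × 0.7881 = 734.42 W/m².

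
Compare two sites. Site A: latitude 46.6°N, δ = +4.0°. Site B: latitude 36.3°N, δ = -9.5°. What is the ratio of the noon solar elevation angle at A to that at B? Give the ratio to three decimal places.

A: 90° − |46.6 − (4.0)| = 47.40°.
B: 90° − |36.3 − (-9.5)| = 44.20°.
Ratio A/B = 47.4000 / 44.2000 = 1.0724.

1.072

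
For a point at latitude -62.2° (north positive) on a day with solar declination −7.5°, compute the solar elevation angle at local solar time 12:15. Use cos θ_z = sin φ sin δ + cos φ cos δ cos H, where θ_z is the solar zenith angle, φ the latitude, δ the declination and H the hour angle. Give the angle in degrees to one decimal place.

35.2°

Hour angle H = 15° × (12.25 − 12) = 3.75°.
With φ = -62.2°, δ = -7.5°, H = 3.75°: sin φ sin δ = 0.1155, cos φ cos δ cos H = 0.4614, so cos θ_z = 0.5769.
θ_z = arccos(0.5769) = 54.77°, so the elevation is 90° − 54.77° = 35.23°.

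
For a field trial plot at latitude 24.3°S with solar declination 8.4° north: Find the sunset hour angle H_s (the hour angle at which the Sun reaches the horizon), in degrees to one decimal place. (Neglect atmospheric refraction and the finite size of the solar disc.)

cos H_s = −tan(-24.3°) · tan(8.4°) = 0.0667, so H_s = arccos(0.0667) = 86.18°.

86.2°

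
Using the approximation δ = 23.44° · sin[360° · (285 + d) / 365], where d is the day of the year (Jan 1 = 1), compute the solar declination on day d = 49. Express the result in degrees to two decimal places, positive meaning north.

360 × (285 + 49) / 365 = 329.425°; sin(329.425°) = -0.5087.
δ = 23.44 × -0.5087 = -11.924° ≈ -11.92°.

-11.92°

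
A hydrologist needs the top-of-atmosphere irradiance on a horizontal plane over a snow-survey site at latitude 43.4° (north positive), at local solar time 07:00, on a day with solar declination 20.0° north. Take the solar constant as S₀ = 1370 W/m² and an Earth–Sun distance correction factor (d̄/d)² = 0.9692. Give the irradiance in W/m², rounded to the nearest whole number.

Hour angle H = 15° × (7 − 12) = -75.00°.
With φ = 43.4°, δ = 20.0°, H = -75.00°: sin φ sin δ = 0.2350, cos φ cos δ cos H = 0.1767, so cos θ_z = 0.4117.
Top-of-atmosphere irradiance = S₀ (d̄/d)² cos θ_z = 1370 × 0.9692 × 0.4117 = 546.66 W/m².

547 W/m²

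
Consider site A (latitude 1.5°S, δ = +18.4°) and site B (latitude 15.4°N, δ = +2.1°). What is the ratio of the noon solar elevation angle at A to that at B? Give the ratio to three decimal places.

A: 90° − |-1.5 − (18.4)| = 70.10°.
B: 90° − |15.4 − (2.1)| = 76.70°.
Ratio A/B = 70.1000 / 76.7000 = 0.9140.

0.914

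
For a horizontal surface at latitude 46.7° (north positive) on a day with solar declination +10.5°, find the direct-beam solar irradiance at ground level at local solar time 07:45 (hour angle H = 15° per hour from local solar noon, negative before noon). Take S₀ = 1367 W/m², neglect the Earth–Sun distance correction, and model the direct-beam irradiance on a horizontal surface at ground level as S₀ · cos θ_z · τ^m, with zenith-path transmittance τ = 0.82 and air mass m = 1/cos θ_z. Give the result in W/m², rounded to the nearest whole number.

Hour angle H = 15° × (7.75 − 12) = -63.75°.
cos θ_z = sin φ sin δ + cos φ cos δ cos H = (0.7278)(0.1822) + (0.6858)(0.9833)(0.4423) = 0.4309.
Air mass m = 1/cos θ_z = 1/0.4309 = 2.321; τ^m = 0.82^2.321 = 0.6309.
Surface direct beam = 1367 × 0.4309 × 0.6309 = 371.63 W/m².

372 W/m²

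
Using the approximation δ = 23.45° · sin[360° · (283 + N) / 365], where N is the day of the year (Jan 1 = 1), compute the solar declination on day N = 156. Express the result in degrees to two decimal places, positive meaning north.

+22.42°

360 × (283 + 156) / 365 = 432.986°; sin(432.986°) = 0.9562.
δ = 23.45 × 0.9562 = 22.423° ≈ +22.42°.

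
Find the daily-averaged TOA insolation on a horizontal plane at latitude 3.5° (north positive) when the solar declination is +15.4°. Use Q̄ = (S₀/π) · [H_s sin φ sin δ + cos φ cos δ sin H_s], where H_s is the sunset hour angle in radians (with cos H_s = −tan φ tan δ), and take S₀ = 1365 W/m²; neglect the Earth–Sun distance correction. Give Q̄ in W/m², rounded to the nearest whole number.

429 W/m²

−tan φ tan δ = −(0.0612)(0.2754) = -0.0169; H_s = arccos(-0.0169) = 90.97°. In radians, H_s = 1.5877.
H_s sin φ sin δ = 1.5877 × 0.0610 × 0.2656 = 0.0257.
cos φ cos δ sin H_s = 0.9981 × 0.9641 × 0.9999 = 0.9622.
Q̄ = (1365/π) × (0.0257 + 0.9622) = 434.49 × 0.9879 = 429.23 W/m².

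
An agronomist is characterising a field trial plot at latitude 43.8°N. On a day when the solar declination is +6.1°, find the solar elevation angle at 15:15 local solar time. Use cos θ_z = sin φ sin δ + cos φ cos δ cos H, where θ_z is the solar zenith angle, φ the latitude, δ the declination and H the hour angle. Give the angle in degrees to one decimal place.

Hour angle H = 15° × (15.25 − 12) = 48.75°.
With φ = 43.8°, δ = 6.1°, H = 48.75°: sin φ sin δ = 0.0735, cos φ cos δ cos H = 0.4732, so cos θ_z = 0.5467.
θ_z = arccos(0.5467) = 56.86°, so the elevation is 90° − 56.86° = 33.14°.

33.1°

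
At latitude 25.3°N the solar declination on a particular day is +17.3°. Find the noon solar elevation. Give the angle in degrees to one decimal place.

At local solar noon the hour angle is zero, so the elevation is 90° − |φ − δ| = 90° − |25.3° − (17.3°)| = 90° − 8.0° = 82.0°.

82.0°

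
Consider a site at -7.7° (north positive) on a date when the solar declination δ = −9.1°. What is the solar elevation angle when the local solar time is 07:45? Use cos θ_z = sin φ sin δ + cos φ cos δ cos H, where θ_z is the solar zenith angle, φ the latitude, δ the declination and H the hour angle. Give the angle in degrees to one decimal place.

Hour angle H = 15° × (7.75 − 12) = -63.75°.
cos θ_z = sin φ sin δ + cos φ cos δ cos H = (-0.1340)(-0.1582) + (0.9910)(0.9874)(0.4423) = 0.4540.
θ_z = arccos(0.4540) = 63.00°, so the elevation is 90° − 63.00° = 27.00°.

27.0°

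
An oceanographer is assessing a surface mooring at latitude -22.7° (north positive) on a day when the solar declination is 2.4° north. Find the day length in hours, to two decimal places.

11.87 hours

−tan φ tan δ = −(-0.4183)(0.0419) = 0.0175; H_s = arccos(0.0175) = 89.00°.
Day length = 2 H_s / 15° h⁻¹ = 178.00° / 15 = 11.867 h.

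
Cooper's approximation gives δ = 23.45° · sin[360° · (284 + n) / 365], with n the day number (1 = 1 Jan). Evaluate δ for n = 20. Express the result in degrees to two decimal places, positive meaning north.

360 × (284 + 20) / 365 = 299.836°; sin(299.836°) = -0.8675.
δ = 23.45 × -0.8675 = -20.343° ≈ -20.34°.

-20.34°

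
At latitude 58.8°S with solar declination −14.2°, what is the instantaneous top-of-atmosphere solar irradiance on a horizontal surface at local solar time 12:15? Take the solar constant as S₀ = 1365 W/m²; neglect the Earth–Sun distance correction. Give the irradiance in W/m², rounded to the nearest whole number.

970 W/m²

Hour angle H = 15° × (12.25 − 12) = 3.75°.
cos θ_z = sin φ sin δ + cos φ cos δ cos H = (-0.8554)(-0.2453) + (0.5180)(0.9694)(0.9979) = 0.7109.
Top-of-atmosphere irradiance = S₀ cos θ_z = 1365 × 0.7109 = 970.38 W/m².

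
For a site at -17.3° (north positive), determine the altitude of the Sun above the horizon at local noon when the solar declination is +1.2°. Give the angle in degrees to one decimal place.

71.5°

At local solar noon the hour angle is zero, so the elevation is 90° − |φ − δ| = 90° − |-17.3° − (1.2°)| = 90° − 18.5° = 71.5°.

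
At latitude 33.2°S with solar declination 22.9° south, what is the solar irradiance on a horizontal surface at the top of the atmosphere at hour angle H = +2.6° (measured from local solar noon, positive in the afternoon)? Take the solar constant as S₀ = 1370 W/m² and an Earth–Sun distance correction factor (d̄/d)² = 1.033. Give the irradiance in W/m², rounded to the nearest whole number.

1391 W/m²

cos θ_z = sin φ sin δ + cos φ cos δ cos H = (-0.5476)(-0.3891) + (0.8368)(0.9212)(0.9990) = 0.9832.
Top-of-atmosphere irradiance = S₀ (d̄/d)² cos θ_z = 1370 × 1.033 × 0.9832 = 1391.43 W/m².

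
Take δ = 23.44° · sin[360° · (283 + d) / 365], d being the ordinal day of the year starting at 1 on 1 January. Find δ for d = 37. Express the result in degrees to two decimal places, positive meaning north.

360 × (283 + 37) / 365 = 315.616°; sin(315.616°) = -0.6995.
δ = 23.44 × -0.6995 = -16.396° ≈ -16.40°.

-16.40°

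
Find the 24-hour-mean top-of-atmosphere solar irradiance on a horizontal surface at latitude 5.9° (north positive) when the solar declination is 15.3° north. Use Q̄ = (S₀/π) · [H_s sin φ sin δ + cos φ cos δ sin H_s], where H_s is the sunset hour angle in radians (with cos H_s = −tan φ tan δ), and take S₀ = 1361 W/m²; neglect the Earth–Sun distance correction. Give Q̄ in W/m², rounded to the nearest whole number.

−tan φ tan δ = −(0.1033)(0.2736) = -0.0283; H_s = arccos(-0.0283) = 91.62°. In radians, H_s = 1.5991.
H_s sin φ sin δ = 1.5991 × 0.1028 × 0.2639 = 0.0434.
cos φ cos δ sin H_s = 0.9947 × 0.9646 × 0.9996 = 0.9591.
Q̄ = (1361/π) × (0.0434 + 0.9591) = 433.22 × 1.0025 = 434.30 W/m².

434 W/m²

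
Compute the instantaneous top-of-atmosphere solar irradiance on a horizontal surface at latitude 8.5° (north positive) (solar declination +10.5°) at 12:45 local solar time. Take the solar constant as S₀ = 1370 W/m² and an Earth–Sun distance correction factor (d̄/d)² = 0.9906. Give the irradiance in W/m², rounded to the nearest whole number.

Hour angle H = 15° × (12.75 − 12) = 11.25°.
With φ = 8.5°, δ = 10.5°, H = 11.25°: sin φ sin δ = 0.0269, cos φ cos δ cos H = 0.9538, so cos θ_z = 0.9807.
Top-of-atmosphere irradiance = S₀ (d̄/d)² cos θ_z = 1370 × 0.9906 × 0.9807 = 1330.93 W/m².

1331 W/m²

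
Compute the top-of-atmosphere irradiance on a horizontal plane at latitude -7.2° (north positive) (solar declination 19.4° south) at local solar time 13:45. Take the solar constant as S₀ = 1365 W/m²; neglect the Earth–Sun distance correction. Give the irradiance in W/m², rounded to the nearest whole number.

Hour angle H = 15° × (13.75 − 12) = 26.25°.
cos θ_z = sin(-7.2°) sin(-19.4°) + cos(-7.2°) cos(-19.4°) cos(26.25°) = 0.0416 + 0.8393 = 0.8809.
Top-of-atmosphere irradiance = S₀ cos θ_z = 1365 × 0.8809 = 1202.43 W/m².

1202 W/m²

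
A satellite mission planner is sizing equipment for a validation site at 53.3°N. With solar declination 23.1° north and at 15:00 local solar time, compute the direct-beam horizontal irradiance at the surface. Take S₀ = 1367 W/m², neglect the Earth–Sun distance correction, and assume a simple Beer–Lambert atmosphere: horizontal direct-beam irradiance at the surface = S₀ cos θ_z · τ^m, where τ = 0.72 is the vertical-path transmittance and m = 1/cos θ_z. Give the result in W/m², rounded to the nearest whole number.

Hour angle H = 15° × (15 − 12) = 45.00°.
cos θ_z = sin(53.3°) sin(23.1°) + cos(53.3°) cos(23.1°) cos(45.00°) = 0.3146 + 0.3887 = 0.7033.
Air mass m = 1/cos θ_z = 1/0.7033 = 1.422; τ^m = 0.72^1.422 = 0.6268.
Surface direct beam = 1367 × 0.7033 × 0.6268 = 602.61 W/m².

603 W/m²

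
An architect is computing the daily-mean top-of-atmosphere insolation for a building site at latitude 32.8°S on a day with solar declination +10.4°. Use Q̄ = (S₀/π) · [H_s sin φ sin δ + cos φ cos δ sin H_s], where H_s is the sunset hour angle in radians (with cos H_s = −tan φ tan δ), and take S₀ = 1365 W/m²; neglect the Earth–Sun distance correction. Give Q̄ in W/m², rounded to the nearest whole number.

295 W/m²

cos H_s = −tan(-32.8°) · tan(10.4°) = 0.1183, so H_s = arccos(0.1183) = 83.21°. In radians, H_s = 1.4523.
H_s sin φ sin δ = 1.4523 × -0.5417 × 0.1805 = -0.1420.
cos φ cos δ sin H_s = 0.8406 × 0.9836 × 0.9930 = 0.8210.
Q̄ = (1365/π) × (-0.1420 + 0.8210) = 434.49 × 0.6790 = 295.02 W/m².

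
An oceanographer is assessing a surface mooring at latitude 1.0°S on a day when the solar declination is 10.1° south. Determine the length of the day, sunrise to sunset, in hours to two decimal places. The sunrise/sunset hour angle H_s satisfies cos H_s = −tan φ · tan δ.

12.02 hours

cos H_s = −tan(-1.0°) · tan(-10.1°) = -0.0031, so H_s = arccos(-0.0031) = 90.18°.
Day length = 2 H_s / 15° h⁻¹ = 180.36° / 15 = 12.024 h.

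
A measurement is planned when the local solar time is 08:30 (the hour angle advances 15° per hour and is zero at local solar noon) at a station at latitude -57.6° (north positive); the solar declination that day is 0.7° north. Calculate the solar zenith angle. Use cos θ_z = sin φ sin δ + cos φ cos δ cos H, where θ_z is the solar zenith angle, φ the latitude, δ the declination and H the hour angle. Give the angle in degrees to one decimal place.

Hour angle H = 15° × (8.5 − 12) = -52.50°.
With φ = -57.6°, δ = 0.7°, H = -52.50°: sin φ sin δ = -0.0103, cos φ cos δ cos H = 0.3262, so cos θ_z = 0.3159.
θ_z = arccos(0.3159) = 71.58°.

71.6°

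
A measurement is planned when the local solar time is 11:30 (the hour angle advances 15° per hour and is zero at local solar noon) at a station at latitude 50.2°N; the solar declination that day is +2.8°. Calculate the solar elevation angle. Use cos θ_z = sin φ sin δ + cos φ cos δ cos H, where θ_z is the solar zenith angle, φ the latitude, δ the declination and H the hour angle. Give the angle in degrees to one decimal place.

Hour angle H = 15° × (11.5 − 12) = -7.50°.
cos θ_z = sin φ sin δ + cos φ cos δ cos H = (0.7683)(0.0488) + (0.6401)(0.9988)(0.9914) = 0.6713.
θ_z = arccos(0.6713) = 47.83°, so the elevation is 90° − 47.83° = 42.17°.

42.2°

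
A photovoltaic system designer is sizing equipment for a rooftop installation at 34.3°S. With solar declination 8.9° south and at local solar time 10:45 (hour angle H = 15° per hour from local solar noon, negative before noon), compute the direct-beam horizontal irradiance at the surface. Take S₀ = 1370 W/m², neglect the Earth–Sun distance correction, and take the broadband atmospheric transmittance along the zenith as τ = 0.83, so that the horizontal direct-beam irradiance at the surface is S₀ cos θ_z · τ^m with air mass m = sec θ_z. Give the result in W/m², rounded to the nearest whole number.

949 W/m²

Hour angle H = 15° × (10.75 − 12) = -18.75°.
With φ = -34.3°, δ = -8.9°, H = -18.75°: sin φ sin δ = 0.0872, cos φ cos δ cos H = 0.7728, so cos θ_z = 0.8600.
Air mass m = 1/cos θ_z = 1/0.8600 = 1.163; τ^m = 0.83^1.163 = 0.8052.
Surface direct beam = 1370 × 0.8600 × 0.8052 = 948.69 W/m².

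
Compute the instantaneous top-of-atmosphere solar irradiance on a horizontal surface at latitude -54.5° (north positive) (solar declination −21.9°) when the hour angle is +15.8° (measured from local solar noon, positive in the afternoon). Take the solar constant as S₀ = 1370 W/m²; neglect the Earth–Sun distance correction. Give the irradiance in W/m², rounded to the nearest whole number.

cos θ_z = sin φ sin δ + cos φ cos δ cos H = (-0.8141)(-0.3730) + (0.5807)(0.9278)(0.9622) = 0.8221.
Top-of-atmosphere irradiance = S₀ cos θ_z = 1370 × 0.8221 = 1126.28 W/m².

1126 W/m²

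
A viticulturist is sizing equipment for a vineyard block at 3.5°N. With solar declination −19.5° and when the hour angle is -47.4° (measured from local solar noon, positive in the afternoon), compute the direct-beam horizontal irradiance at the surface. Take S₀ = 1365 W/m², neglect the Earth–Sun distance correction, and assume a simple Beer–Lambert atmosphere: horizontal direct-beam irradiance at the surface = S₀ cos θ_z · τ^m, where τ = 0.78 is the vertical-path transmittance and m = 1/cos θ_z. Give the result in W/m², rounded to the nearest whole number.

562 W/m²

With φ = 3.5°, δ = -19.5°, H = -47.40°: sin φ sin δ = -0.0204, cos φ cos δ cos H = 0.6369, so cos θ_z = 0.6165.
Air mass m = 1/cos θ_z = 1/0.6165 = 1.622; τ^m = 0.78^1.622 = 0.6683.
Surface direct beam = 1365 × 0.6165 × 0.6683 = 562.39 W/m².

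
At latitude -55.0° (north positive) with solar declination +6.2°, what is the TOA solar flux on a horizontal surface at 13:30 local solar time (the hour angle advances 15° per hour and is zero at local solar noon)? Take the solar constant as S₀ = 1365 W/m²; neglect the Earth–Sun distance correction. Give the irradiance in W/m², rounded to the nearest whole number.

598 W/m²

Hour angle H = 15° × (13.5 − 12) = 22.50°.
With φ = -55.0°, δ = 6.2°, H = 22.50°: sin φ sin δ = -0.0885, cos φ cos δ cos H = 0.5268, so cos θ_z = 0.4383.
Top-of-atmosphere irradiance = S₀ cos θ_z = 1365 × 0.4383 = 598.28 W/m².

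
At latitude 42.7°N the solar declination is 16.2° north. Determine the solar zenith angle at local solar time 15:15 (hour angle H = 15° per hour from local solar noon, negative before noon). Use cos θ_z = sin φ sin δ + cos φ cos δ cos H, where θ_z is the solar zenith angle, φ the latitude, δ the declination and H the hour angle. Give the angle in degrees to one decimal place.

Hour angle H = 15° × (15.25 − 12) = 48.75°.
cos θ_z = sin(42.7°) sin(16.2°) + cos(42.7°) cos(16.2°) cos(48.75°) = 0.1892 + 0.4653 = 0.6545.
θ_z = arccos(0.6545) = 49.12°.

49.1°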